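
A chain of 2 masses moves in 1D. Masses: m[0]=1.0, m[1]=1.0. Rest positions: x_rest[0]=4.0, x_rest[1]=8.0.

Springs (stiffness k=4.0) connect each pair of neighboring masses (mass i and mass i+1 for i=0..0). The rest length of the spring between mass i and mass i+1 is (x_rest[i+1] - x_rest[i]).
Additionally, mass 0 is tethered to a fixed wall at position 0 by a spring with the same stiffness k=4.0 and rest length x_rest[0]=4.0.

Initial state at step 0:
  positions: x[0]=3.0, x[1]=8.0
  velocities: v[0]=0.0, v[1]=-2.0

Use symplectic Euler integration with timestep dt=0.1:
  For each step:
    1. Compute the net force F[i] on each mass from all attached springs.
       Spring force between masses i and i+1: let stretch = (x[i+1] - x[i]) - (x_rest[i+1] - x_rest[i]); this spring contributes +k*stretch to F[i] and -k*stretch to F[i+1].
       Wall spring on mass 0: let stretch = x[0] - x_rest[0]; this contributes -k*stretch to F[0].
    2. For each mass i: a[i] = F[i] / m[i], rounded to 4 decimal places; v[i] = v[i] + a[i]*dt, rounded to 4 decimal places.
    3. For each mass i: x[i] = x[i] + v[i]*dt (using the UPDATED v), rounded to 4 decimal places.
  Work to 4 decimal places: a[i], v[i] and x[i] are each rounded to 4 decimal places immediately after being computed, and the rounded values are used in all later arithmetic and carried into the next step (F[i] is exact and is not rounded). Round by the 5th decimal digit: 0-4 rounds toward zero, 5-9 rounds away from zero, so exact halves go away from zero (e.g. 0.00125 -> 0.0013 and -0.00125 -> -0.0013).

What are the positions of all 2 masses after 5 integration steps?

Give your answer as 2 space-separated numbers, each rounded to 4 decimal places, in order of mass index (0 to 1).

Step 0: x=[3.0000 8.0000] v=[0.0000 -2.0000]
Step 1: x=[3.0800 7.7600] v=[0.8000 -2.4000]
Step 2: x=[3.2240 7.4928] v=[1.4400 -2.6720]
Step 3: x=[3.4098 7.2149] v=[1.8579 -2.7795]
Step 4: x=[3.6114 6.9448] v=[2.0160 -2.7015]
Step 5: x=[3.8019 6.7013] v=[1.9048 -2.4349]

Answer: 3.8019 6.7013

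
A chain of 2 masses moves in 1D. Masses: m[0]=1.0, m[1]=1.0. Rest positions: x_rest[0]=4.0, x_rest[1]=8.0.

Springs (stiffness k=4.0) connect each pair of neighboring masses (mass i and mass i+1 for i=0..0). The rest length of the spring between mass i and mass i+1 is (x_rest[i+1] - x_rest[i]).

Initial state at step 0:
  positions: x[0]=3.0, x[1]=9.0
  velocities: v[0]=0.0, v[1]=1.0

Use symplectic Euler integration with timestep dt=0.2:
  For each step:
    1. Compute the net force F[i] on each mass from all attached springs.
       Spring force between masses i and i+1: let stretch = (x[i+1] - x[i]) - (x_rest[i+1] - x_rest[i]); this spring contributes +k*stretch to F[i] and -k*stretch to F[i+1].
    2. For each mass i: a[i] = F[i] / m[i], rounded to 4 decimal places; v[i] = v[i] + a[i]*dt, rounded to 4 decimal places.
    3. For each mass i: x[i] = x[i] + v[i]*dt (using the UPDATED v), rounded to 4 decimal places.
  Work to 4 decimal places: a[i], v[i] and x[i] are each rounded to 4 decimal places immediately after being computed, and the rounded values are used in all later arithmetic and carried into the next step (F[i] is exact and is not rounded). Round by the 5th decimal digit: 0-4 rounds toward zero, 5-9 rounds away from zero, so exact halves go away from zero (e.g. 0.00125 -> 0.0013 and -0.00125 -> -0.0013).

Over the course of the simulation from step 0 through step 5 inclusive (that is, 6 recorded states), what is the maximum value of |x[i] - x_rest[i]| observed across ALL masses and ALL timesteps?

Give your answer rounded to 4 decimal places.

Answer: 1.4926

Derivation:
Step 0: x=[3.0000 9.0000] v=[0.0000 1.0000]
Step 1: x=[3.3200 8.8800] v=[1.6000 -0.6000]
Step 2: x=[3.8896 8.5104] v=[2.8480 -1.8480]
Step 3: x=[4.5585 8.0415] v=[3.3446 -2.3446]
Step 4: x=[5.1447 7.6553] v=[2.9310 -1.9310]
Step 5: x=[5.4926 7.5074] v=[1.7395 -0.7395]
Max displacement = 1.4926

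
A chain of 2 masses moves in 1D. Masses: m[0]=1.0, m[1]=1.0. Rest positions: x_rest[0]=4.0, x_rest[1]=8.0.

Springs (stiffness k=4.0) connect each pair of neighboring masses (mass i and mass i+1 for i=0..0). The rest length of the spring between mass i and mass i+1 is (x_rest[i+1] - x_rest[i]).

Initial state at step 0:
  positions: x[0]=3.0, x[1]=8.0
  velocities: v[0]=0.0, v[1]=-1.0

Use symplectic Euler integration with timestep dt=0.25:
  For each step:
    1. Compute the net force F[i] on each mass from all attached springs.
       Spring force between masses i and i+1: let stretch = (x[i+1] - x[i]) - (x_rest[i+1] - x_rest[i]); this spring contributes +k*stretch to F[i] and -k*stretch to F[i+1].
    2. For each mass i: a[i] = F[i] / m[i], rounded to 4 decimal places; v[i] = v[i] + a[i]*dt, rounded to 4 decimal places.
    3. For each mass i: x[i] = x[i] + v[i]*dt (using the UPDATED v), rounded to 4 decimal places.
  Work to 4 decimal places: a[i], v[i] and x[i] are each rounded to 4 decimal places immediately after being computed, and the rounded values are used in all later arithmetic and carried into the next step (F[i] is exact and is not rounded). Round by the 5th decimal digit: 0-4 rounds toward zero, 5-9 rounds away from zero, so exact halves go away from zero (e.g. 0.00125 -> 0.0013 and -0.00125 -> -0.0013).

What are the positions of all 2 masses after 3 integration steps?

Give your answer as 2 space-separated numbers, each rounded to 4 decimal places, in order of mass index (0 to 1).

Step 0: x=[3.0000 8.0000] v=[0.0000 -1.0000]
Step 1: x=[3.2500 7.5000] v=[1.0000 -2.0000]
Step 2: x=[3.5625 6.9375] v=[1.2500 -2.2500]
Step 3: x=[3.7188 6.5313] v=[0.6250 -1.6250]

Answer: 3.7188 6.5313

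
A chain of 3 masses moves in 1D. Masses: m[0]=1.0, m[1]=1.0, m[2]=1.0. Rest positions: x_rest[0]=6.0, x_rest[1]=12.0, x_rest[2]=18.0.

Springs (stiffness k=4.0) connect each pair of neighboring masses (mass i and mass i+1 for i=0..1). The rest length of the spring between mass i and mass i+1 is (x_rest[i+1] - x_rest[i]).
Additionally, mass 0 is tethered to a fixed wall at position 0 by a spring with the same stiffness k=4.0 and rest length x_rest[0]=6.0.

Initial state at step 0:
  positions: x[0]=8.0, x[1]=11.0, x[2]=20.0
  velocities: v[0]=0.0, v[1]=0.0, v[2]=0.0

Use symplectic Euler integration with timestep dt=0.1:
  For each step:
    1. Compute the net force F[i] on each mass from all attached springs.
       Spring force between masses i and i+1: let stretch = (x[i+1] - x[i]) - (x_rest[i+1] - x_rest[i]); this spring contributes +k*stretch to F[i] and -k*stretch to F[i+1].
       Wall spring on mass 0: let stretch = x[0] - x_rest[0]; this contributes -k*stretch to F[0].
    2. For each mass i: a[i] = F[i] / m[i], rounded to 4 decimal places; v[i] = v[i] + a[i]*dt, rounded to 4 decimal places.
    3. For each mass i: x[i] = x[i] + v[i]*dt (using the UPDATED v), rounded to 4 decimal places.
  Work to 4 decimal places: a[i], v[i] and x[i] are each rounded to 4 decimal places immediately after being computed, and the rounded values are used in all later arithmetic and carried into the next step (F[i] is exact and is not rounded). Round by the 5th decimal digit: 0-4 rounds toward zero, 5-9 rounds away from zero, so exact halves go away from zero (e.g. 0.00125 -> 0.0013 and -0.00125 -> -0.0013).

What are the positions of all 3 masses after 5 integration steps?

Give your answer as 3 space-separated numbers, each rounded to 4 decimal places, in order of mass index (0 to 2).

Step 0: x=[8.0000 11.0000 20.0000] v=[0.0000 0.0000 0.0000]
Step 1: x=[7.8000 11.2400 19.8800] v=[-2.0000 2.4000 -1.2000]
Step 2: x=[7.4256 11.6880 19.6544] v=[-3.7440 4.4800 -2.2560]
Step 3: x=[6.9247 12.2842 19.3501] v=[-5.0093 5.9616 -3.0426]
Step 4: x=[6.3612 12.9486 19.0032] v=[-5.6354 6.6442 -3.4690]
Step 5: x=[5.8067 13.5917 18.6541] v=[-5.5449 6.4311 -3.4908]

Answer: 5.8067 13.5917 18.6541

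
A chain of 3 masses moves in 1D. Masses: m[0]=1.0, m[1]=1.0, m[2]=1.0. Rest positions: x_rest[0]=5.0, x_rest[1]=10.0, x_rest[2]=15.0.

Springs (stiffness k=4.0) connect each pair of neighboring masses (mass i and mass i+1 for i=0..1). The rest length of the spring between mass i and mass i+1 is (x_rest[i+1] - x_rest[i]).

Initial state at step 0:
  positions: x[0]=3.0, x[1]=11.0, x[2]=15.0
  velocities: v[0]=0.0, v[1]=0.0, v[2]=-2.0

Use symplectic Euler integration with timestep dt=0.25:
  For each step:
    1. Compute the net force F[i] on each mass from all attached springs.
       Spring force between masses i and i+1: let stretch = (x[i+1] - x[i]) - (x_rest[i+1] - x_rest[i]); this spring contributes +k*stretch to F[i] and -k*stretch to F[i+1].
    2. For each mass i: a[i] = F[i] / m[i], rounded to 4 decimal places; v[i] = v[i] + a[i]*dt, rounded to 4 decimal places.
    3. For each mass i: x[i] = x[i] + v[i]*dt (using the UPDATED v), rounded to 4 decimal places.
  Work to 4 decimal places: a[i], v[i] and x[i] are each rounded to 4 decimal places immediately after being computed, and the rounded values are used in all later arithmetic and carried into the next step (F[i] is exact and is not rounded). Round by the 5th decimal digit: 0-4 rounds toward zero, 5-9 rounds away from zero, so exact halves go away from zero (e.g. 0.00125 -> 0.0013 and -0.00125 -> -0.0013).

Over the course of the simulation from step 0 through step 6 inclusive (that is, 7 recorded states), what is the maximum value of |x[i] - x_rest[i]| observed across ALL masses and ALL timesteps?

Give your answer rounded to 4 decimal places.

Step 0: x=[3.0000 11.0000 15.0000] v=[0.0000 0.0000 -2.0000]
Step 1: x=[3.7500 10.0000 14.7500] v=[3.0000 -4.0000 -1.0000]
Step 2: x=[4.8125 8.6250 14.5625] v=[4.2500 -5.5000 -0.7500]
Step 3: x=[5.5781 7.7813 14.1406] v=[3.0625 -3.3750 -1.6875]
Step 4: x=[5.6445 7.9766 13.3789] v=[0.2657 0.7811 -3.0468]
Step 5: x=[5.0440 8.9394 12.5166] v=[-2.4022 3.8513 -3.4491]
Step 6: x=[4.1673 9.8227 12.0100] v=[-3.5068 3.5331 -2.0263]
Max displacement = 2.9900

Answer: 2.9900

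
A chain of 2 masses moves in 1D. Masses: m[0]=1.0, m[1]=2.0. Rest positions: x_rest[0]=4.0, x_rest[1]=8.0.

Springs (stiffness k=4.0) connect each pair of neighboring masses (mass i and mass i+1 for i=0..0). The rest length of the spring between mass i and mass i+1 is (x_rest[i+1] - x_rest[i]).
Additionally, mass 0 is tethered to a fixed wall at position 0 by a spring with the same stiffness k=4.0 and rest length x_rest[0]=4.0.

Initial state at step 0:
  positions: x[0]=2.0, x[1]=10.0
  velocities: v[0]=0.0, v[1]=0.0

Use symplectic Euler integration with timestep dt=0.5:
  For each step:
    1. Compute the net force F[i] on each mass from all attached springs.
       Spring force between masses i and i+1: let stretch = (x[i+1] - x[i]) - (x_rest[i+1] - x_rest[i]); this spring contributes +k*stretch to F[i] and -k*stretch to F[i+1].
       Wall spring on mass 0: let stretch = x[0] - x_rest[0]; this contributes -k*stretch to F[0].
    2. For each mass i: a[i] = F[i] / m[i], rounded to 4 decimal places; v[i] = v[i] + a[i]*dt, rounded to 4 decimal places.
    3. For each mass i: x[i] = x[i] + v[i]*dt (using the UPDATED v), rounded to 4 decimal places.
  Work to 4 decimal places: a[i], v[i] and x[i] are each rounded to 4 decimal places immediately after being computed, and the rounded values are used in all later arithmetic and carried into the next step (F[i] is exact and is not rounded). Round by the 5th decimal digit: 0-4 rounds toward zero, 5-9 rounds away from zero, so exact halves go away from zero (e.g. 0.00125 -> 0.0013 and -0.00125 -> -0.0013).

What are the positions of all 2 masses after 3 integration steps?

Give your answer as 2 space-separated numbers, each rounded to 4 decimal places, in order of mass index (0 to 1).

Answer: 0.0000 9.0000

Derivation:
Step 0: x=[2.0000 10.0000] v=[0.0000 0.0000]
Step 1: x=[8.0000 8.0000] v=[12.0000 -4.0000]
Step 2: x=[6.0000 8.0000] v=[-4.0000 0.0000]
Step 3: x=[0.0000 9.0000] v=[-12.0000 2.0000]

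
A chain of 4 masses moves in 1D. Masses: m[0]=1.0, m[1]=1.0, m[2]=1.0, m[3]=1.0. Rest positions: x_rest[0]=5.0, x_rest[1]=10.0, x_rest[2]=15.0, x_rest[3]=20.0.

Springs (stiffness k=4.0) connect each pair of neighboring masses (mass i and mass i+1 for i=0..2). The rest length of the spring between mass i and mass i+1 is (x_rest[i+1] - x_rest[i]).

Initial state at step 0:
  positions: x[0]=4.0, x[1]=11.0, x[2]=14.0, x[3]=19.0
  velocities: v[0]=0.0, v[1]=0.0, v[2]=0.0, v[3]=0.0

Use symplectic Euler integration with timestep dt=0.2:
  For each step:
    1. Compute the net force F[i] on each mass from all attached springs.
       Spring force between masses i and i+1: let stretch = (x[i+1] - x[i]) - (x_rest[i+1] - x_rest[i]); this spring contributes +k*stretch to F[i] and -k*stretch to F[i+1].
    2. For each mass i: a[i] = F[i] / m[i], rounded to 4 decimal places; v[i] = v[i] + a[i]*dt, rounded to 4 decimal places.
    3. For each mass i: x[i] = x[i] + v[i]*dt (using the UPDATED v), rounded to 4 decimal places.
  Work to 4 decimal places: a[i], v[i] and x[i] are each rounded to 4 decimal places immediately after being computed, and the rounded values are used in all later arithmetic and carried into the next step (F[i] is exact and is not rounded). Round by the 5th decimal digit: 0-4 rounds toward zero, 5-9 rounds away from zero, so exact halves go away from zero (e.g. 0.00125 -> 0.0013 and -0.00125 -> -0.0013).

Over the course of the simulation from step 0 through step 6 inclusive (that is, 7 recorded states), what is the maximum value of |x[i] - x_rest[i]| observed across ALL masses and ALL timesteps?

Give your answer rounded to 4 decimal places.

Answer: 1.8002

Derivation:
Step 0: x=[4.0000 11.0000 14.0000 19.0000] v=[0.0000 0.0000 0.0000 0.0000]
Step 1: x=[4.3200 10.3600 14.3200 19.0000] v=[1.6000 -3.2000 1.6000 0.0000]
Step 2: x=[4.8064 9.3872 14.7552 19.0512] v=[2.4320 -4.8640 2.1760 0.2560]
Step 3: x=[5.2257 8.5404 15.0189 19.2150] v=[2.0966 -4.2342 1.3184 0.8192]
Step 4: x=[5.3754 8.1998 14.9174 19.5075] v=[0.7484 -1.7032 -0.5075 1.4623]
Step 5: x=[5.1770 8.4821 14.4755 19.8655] v=[-0.9921 1.4114 -2.2095 1.7902]
Step 6: x=[4.7074 9.1945 13.9371 20.1611] v=[-2.3480 3.5620 -2.6922 1.4782]
Max displacement = 1.8002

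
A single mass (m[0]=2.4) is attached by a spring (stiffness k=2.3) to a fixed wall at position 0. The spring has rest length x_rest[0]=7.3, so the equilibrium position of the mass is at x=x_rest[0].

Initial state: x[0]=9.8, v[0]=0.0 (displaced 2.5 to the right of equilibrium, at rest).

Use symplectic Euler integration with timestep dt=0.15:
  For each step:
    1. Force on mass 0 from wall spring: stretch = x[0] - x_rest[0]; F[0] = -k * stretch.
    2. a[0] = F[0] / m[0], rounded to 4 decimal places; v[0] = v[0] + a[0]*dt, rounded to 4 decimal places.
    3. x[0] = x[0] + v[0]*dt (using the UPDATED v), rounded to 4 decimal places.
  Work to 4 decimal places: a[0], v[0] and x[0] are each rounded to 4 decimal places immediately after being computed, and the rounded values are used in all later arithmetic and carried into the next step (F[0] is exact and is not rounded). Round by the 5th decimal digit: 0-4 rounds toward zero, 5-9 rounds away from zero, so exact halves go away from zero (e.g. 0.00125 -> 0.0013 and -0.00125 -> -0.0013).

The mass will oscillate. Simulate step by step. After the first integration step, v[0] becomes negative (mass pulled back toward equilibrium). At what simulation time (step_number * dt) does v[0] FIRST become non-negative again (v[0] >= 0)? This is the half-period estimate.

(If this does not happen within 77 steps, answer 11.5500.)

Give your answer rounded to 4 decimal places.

Step 0: x=[9.8000] v=[0.0000]
Step 1: x=[9.7461] v=[-0.3594]
Step 2: x=[9.6395] v=[-0.7110]
Step 3: x=[9.4824] v=[-1.0473]
Step 4: x=[9.2783] v=[-1.3610]
Step 5: x=[9.0315] v=[-1.6454]
Step 6: x=[8.7474] v=[-1.8943]
Step 7: x=[8.4320] v=[-2.1024]
Step 8: x=[8.0922] v=[-2.2651]
Step 9: x=[7.7354] v=[-2.3790]
Step 10: x=[7.3692] v=[-2.4416]
Step 11: x=[7.0015] v=[-2.4515]
Step 12: x=[6.6402] v=[-2.4086]
Step 13: x=[6.2931] v=[-2.3138]
Step 14: x=[5.9677] v=[-2.1691]
Step 15: x=[5.6711] v=[-1.9776]
Step 16: x=[5.4096] v=[-1.7435]
Step 17: x=[5.1888] v=[-1.4718]
Step 18: x=[5.0136] v=[-1.1683]
Step 19: x=[4.8877] v=[-0.8396]
Step 20: x=[4.8138] v=[-0.4928]
Step 21: x=[4.7935] v=[-0.1354]
Step 22: x=[4.8272] v=[0.2249]
First v>=0 after going negative at step 22, time=3.3000

Answer: 3.3000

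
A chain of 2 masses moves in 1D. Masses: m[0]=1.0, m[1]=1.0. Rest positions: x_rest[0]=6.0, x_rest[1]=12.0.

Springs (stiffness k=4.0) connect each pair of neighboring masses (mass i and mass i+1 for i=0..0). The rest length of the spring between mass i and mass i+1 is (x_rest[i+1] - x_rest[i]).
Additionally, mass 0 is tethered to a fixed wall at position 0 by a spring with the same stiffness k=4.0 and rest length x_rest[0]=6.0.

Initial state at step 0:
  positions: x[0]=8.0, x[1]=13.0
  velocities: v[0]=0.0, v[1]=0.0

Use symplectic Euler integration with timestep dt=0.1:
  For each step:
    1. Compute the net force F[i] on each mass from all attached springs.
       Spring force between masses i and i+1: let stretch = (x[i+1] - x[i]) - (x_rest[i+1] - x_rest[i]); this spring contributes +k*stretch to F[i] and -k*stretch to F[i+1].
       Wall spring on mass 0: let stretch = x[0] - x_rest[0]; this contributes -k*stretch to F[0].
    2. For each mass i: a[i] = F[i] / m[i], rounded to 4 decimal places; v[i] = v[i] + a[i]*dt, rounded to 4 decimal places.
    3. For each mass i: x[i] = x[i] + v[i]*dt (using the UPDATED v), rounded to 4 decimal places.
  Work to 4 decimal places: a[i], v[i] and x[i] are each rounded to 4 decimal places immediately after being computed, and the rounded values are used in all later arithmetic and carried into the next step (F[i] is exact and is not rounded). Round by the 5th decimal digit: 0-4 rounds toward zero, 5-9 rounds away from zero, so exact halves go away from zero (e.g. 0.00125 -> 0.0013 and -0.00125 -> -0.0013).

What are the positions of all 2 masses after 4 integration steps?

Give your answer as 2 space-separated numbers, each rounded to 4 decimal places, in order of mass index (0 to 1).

Answer: 6.9601 13.3089

Derivation:
Step 0: x=[8.0000 13.0000] v=[0.0000 0.0000]
Step 1: x=[7.8800 13.0400] v=[-1.2000 0.4000]
Step 2: x=[7.6512 13.1136] v=[-2.2880 0.7360]
Step 3: x=[7.3349 13.2087] v=[-3.1635 0.9510]
Step 4: x=[6.9601 13.3089] v=[-3.7479 1.0015]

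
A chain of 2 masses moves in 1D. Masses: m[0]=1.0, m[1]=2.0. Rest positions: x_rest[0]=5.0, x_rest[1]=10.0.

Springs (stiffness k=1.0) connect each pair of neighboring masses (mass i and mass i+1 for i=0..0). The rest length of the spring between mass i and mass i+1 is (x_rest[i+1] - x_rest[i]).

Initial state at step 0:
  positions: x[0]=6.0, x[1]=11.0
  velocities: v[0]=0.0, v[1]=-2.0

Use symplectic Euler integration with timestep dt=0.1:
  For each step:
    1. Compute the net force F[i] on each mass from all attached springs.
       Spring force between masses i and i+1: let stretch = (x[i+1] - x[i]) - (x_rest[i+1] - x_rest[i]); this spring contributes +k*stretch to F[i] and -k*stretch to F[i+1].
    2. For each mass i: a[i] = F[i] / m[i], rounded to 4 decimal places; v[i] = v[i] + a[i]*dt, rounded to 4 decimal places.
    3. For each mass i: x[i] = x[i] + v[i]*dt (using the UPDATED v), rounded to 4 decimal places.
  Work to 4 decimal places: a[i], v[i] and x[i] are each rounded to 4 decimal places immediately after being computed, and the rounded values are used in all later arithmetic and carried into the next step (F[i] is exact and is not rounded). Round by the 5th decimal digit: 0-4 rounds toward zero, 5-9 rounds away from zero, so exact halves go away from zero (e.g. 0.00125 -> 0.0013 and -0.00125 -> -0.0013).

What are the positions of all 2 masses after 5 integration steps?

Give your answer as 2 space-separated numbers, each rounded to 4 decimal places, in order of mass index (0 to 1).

Answer: 5.9607 10.0197

Derivation:
Step 0: x=[6.0000 11.0000] v=[0.0000 -2.0000]
Step 1: x=[6.0000 10.8000] v=[0.0000 -2.0000]
Step 2: x=[5.9980 10.6010] v=[-0.0200 -1.9900]
Step 3: x=[5.9920 10.4040] v=[-0.0597 -1.9702]
Step 4: x=[5.9802 10.2099] v=[-0.1185 -1.9408]
Step 5: x=[5.9607 10.0197] v=[-0.1955 -1.9023]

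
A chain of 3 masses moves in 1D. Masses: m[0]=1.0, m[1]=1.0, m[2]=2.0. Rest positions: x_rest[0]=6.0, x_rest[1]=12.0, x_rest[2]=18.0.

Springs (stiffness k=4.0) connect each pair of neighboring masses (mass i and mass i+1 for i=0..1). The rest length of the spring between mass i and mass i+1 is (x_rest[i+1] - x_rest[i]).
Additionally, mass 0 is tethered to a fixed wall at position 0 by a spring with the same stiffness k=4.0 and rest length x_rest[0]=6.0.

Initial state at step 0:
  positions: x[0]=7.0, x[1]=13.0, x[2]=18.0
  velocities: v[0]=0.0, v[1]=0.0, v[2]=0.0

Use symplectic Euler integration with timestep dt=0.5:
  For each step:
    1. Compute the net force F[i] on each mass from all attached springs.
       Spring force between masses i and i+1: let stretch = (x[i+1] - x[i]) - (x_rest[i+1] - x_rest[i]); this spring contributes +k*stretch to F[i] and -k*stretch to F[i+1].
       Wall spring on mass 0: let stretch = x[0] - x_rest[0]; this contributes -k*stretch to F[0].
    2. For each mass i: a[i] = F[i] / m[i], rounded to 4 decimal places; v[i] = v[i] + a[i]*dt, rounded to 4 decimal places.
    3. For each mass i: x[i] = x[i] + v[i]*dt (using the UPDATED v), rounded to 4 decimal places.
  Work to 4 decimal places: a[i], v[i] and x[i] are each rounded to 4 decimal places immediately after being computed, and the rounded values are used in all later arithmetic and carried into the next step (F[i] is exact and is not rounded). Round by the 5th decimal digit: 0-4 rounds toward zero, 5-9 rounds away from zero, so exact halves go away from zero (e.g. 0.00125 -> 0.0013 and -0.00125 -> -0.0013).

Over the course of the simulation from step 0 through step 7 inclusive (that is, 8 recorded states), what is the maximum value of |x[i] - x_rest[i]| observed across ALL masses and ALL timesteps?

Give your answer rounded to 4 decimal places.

Answer: 1.0781

Derivation:
Step 0: x=[7.0000 13.0000 18.0000] v=[0.0000 0.0000 0.0000]
Step 1: x=[6.0000 12.0000 18.5000] v=[-2.0000 -2.0000 1.0000]
Step 2: x=[5.0000 11.5000 18.7500] v=[-2.0000 -1.0000 0.5000]
Step 3: x=[5.5000 11.7500 18.3750] v=[1.0000 0.5000 -0.7500]
Step 4: x=[6.7500 12.3750 17.6875] v=[2.5000 1.2500 -1.3750]
Step 5: x=[6.8750 12.6875 17.3438] v=[0.2500 0.6250 -0.6875]
Step 6: x=[5.9375 11.8438 17.6719] v=[-1.8750 -1.6874 0.6562]
Step 7: x=[4.9688 10.9219 18.0860] v=[-1.9374 -1.8438 0.8281]
Max displacement = 1.0781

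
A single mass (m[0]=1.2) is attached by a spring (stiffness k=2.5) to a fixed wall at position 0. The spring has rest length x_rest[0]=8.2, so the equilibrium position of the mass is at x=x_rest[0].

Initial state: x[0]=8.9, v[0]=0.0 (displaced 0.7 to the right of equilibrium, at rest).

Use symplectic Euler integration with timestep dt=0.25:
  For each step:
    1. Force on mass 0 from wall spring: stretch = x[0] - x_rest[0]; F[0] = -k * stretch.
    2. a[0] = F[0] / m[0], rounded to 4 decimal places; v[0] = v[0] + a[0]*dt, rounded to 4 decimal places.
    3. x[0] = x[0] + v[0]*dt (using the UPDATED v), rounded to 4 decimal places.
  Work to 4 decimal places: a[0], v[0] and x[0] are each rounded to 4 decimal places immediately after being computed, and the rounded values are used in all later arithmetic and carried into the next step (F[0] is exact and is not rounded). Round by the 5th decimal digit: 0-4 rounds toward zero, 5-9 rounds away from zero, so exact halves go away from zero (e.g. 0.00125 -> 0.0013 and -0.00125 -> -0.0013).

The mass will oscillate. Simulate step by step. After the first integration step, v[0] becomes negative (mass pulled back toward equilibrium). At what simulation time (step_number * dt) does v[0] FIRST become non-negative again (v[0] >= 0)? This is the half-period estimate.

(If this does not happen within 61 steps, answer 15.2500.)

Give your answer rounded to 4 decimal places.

Step 0: x=[8.9000] v=[0.0000]
Step 1: x=[8.8089] v=[-0.3646]
Step 2: x=[8.6385] v=[-0.6817]
Step 3: x=[8.4110] v=[-0.9101]
Step 4: x=[8.1560] v=[-1.0200]
Step 5: x=[7.9067] v=[-0.9971]
Step 6: x=[7.6956] v=[-0.8444]
Step 7: x=[7.5502] v=[-0.5817]
Step 8: x=[7.4894] v=[-0.2433]
Step 9: x=[7.5211] v=[0.1268]
First v>=0 after going negative at step 9, time=2.2500

Answer: 2.2500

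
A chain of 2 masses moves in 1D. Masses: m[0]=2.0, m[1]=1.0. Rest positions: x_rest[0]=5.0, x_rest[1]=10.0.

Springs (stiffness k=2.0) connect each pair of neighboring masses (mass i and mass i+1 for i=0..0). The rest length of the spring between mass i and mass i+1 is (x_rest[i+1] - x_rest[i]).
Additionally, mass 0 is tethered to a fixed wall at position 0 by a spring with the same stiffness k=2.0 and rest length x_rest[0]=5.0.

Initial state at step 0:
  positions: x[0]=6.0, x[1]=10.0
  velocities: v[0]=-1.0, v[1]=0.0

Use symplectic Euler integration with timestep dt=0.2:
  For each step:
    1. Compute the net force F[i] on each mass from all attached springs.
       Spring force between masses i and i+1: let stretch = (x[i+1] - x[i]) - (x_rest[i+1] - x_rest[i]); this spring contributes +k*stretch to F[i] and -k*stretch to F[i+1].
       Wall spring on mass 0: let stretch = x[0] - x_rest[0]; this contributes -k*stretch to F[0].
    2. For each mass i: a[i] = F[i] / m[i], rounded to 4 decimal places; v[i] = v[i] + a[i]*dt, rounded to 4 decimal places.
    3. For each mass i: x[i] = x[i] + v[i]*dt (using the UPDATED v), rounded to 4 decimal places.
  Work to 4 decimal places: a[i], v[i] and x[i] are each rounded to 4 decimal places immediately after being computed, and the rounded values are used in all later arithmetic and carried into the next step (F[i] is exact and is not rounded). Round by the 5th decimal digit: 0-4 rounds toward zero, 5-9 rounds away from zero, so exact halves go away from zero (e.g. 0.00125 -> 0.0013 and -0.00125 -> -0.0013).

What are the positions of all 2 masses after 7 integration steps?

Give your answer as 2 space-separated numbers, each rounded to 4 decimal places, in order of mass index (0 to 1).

Step 0: x=[6.0000 10.0000] v=[-1.0000 0.0000]
Step 1: x=[5.7200 10.0800] v=[-1.4000 0.4000]
Step 2: x=[5.3856 10.2112] v=[-1.6720 0.6560]
Step 3: x=[5.0288 10.3564] v=[-1.7840 0.7258]
Step 4: x=[4.6840 10.4754] v=[-1.7242 0.5948]
Step 5: x=[4.3835 10.5310] v=[-1.5027 0.2782]
Step 6: x=[4.1535 10.4948] v=[-1.1499 -0.1808]
Step 7: x=[4.0110 10.3513] v=[-0.7123 -0.7173]

Answer: 4.0110 10.3513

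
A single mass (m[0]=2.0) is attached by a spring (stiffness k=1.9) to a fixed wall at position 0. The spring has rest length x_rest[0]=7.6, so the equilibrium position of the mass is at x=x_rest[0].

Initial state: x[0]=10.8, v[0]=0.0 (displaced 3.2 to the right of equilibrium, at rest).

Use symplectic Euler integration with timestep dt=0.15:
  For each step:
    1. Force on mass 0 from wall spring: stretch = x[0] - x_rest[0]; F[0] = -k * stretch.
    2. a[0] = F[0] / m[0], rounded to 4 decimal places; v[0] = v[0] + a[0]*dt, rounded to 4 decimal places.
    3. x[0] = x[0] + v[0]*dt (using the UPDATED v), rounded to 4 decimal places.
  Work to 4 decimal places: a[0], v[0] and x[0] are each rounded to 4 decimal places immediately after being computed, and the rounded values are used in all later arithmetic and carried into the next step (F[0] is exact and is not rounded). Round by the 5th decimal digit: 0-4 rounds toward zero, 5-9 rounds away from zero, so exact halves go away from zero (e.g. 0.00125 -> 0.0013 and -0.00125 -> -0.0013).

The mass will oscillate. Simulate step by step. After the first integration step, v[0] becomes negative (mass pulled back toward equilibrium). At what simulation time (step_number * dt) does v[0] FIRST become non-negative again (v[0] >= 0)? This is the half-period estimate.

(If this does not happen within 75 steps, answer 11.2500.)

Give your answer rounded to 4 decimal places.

Step 0: x=[10.8000] v=[0.0000]
Step 1: x=[10.7316] v=[-0.4560]
Step 2: x=[10.5963] v=[-0.9023]
Step 3: x=[10.3969] v=[-1.3293]
Step 4: x=[10.1377] v=[-1.7279]
Step 5: x=[9.8243] v=[-2.0895]
Step 6: x=[9.4633] v=[-2.4065]
Step 7: x=[9.0625] v=[-2.6720]
Step 8: x=[8.6304] v=[-2.8804]
Step 9: x=[8.1763] v=[-3.0272]
Step 10: x=[7.7099] v=[-3.1093]
Step 11: x=[7.2412] v=[-3.1250]
Step 12: x=[6.7801] v=[-3.0739]
Step 13: x=[6.3365] v=[-2.9571]
Step 14: x=[5.9199] v=[-2.7771]
Step 15: x=[5.5392] v=[-2.5377]
Step 16: x=[5.2026] v=[-2.2440]
Step 17: x=[4.9172] v=[-1.9024]
Step 18: x=[4.6892] v=[-1.5201]
Step 19: x=[4.5234] v=[-1.1053]
Step 20: x=[4.4234] v=[-0.6669]
Step 21: x=[4.3913] v=[-0.2142]
Step 22: x=[4.4278] v=[0.2430]
First v>=0 after going negative at step 22, time=3.3000

Answer: 3.3000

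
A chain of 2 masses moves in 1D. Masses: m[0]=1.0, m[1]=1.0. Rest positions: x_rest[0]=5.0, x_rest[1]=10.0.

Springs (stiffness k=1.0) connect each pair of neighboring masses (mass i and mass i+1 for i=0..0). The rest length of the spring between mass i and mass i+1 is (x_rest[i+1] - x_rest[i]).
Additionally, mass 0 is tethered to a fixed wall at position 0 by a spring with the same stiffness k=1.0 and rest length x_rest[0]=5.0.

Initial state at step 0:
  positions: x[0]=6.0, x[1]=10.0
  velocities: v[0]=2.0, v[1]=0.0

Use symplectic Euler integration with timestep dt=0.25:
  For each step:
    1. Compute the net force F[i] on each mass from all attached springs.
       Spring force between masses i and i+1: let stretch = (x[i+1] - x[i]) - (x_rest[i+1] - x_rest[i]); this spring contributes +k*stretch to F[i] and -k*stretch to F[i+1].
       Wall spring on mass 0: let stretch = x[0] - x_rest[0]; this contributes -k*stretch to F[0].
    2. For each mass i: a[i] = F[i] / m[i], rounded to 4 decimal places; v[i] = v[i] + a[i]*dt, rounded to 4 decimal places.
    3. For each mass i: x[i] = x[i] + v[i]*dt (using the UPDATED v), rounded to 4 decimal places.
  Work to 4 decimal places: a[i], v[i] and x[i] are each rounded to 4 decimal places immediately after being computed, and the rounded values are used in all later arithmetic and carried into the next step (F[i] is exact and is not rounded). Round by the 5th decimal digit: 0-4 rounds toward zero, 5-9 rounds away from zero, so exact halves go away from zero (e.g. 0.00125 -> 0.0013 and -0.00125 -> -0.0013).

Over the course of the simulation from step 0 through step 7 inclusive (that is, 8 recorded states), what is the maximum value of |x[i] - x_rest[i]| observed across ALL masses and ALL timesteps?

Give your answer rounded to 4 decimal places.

Step 0: x=[6.0000 10.0000] v=[2.0000 0.0000]
Step 1: x=[6.3750 10.0625] v=[1.5000 0.2500]
Step 2: x=[6.5820 10.2070] v=[0.8281 0.5781]
Step 3: x=[6.6042 10.4375] v=[0.0889 0.9219]
Step 4: x=[6.4533 10.7409] v=[-0.6038 1.2136]
Step 5: x=[6.1670 11.0888] v=[-1.1452 1.3917]
Step 6: x=[5.8029 11.4416] v=[-1.4565 1.4113]
Step 7: x=[5.4285 11.7545] v=[-1.4976 1.2516]
Max displacement = 1.7545

Answer: 1.7545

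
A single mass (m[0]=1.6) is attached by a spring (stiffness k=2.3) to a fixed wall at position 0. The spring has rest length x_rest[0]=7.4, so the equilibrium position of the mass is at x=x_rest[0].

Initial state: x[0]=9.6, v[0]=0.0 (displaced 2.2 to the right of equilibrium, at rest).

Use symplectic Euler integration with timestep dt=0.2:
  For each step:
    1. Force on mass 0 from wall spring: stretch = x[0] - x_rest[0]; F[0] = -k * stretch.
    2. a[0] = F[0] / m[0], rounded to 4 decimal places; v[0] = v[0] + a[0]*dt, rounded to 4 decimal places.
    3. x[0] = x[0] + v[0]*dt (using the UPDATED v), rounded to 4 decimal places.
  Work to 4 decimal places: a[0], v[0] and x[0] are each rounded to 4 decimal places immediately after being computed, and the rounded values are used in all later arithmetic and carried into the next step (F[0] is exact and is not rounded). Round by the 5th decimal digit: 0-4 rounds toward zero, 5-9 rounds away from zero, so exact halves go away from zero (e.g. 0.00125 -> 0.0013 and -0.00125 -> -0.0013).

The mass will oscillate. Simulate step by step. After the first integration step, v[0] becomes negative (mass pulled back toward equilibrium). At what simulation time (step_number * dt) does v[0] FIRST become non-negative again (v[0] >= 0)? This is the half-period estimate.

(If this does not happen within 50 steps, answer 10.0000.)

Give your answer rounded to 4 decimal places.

Answer: 2.8000

Derivation:
Step 0: x=[9.6000] v=[0.0000]
Step 1: x=[9.4735] v=[-0.6325]
Step 2: x=[9.2278] v=[-1.2286]
Step 3: x=[8.8770] v=[-1.7541]
Step 4: x=[8.4413] v=[-2.1787]
Step 5: x=[7.9457] v=[-2.4781]
Step 6: x=[7.4187] v=[-2.6350]
Step 7: x=[6.8906] v=[-2.6404]
Step 8: x=[6.3918] v=[-2.4939]
Step 9: x=[5.9510] v=[-2.2040]
Step 10: x=[5.5935] v=[-1.7874]
Step 11: x=[5.3399] v=[-1.2680]
Step 12: x=[5.2048] v=[-0.6757]
Step 13: x=[5.1959] v=[-0.0446]
Step 14: x=[5.3137] v=[0.5891]
First v>=0 after going negative at step 14, time=2.8000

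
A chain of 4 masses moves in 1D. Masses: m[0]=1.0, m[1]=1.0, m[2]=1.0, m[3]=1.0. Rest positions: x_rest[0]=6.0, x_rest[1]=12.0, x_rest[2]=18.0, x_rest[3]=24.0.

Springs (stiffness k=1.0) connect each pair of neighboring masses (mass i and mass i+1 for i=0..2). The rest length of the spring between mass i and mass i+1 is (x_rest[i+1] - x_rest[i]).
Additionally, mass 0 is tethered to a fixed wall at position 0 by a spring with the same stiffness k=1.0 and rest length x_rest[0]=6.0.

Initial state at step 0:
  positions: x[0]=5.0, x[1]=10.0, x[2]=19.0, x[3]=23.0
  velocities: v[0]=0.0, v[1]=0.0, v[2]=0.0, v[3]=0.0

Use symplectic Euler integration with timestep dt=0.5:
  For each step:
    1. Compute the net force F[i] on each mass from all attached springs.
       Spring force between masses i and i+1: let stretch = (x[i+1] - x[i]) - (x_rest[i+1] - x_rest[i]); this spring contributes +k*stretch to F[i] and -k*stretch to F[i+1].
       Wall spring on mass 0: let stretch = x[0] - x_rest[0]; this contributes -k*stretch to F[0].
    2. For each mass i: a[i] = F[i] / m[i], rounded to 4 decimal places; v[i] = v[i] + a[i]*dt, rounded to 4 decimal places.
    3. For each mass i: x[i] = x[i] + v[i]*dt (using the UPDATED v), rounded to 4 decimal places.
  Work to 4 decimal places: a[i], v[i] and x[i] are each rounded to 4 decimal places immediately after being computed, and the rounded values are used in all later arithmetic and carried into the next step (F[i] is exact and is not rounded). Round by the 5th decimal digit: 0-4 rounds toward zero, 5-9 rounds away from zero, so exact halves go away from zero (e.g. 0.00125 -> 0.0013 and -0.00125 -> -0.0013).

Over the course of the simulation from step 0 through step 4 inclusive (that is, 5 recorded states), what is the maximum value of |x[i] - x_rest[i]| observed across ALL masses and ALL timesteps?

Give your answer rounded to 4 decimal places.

Answer: 2.3125

Derivation:
Step 0: x=[5.0000 10.0000 19.0000 23.0000] v=[0.0000 0.0000 0.0000 0.0000]
Step 1: x=[5.0000 11.0000 17.7500 23.5000] v=[0.0000 2.0000 -2.5000 1.0000]
Step 2: x=[5.2500 12.1875 16.2500 24.0625] v=[0.5000 2.3750 -3.0000 1.1250]
Step 3: x=[5.9219 12.6563 15.6875 24.1719] v=[1.3438 0.9375 -1.1250 0.2188]
Step 4: x=[6.7970 12.1993 16.4883 23.6602] v=[1.7501 -0.9141 1.6016 -1.0234]
Max displacement = 2.3125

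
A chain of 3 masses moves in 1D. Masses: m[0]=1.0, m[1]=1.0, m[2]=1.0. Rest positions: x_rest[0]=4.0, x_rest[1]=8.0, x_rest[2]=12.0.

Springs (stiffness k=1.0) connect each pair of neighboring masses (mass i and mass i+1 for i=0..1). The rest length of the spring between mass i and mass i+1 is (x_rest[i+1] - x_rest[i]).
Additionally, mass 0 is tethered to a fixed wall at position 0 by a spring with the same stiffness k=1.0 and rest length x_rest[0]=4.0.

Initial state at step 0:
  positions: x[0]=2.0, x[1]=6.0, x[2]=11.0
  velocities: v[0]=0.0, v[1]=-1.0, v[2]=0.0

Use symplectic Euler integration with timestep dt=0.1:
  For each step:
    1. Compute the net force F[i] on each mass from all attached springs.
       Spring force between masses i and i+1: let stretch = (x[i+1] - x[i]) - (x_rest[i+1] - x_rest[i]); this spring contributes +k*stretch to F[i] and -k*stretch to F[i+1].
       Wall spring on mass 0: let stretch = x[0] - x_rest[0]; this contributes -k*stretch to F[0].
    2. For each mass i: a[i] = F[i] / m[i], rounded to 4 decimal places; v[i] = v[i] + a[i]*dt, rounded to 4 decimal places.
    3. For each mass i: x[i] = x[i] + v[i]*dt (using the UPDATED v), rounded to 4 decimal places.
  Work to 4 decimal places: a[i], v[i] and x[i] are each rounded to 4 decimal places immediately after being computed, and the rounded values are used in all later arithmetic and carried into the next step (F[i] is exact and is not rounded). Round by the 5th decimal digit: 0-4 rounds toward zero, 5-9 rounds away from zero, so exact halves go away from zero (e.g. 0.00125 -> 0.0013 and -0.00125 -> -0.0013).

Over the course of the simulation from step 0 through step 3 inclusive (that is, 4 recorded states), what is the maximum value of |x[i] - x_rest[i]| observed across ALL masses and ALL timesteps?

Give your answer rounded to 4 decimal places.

Step 0: x=[2.0000 6.0000 11.0000] v=[0.0000 -1.0000 0.0000]
Step 1: x=[2.0200 5.9100 10.9900] v=[0.2000 -0.9000 -0.1000]
Step 2: x=[2.0587 5.8319 10.9692] v=[0.3870 -0.7810 -0.2080]
Step 3: x=[2.1146 5.7674 10.9370] v=[0.5585 -0.6446 -0.3217]
Max displacement = 2.2326

Answer: 2.2326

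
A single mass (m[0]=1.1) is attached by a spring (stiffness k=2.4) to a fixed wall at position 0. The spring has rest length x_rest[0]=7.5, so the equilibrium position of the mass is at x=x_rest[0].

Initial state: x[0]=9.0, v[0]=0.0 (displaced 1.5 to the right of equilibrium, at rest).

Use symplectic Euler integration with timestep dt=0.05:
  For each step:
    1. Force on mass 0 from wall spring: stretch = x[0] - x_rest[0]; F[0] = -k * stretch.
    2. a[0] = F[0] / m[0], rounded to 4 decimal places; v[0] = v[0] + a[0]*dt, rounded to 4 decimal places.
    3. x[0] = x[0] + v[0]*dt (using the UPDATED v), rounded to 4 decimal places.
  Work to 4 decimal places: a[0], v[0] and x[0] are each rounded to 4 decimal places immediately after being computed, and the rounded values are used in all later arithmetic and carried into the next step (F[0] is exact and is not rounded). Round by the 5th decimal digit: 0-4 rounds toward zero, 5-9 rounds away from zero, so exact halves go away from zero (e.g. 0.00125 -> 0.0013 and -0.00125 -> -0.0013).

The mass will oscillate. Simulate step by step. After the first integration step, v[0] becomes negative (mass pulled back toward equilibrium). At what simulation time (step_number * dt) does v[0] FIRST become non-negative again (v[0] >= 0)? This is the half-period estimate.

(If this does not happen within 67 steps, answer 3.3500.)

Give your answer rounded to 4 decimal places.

Answer: 2.1500

Derivation:
Step 0: x=[9.0000] v=[0.0000]
Step 1: x=[8.9918] v=[-0.1636]
Step 2: x=[8.9755] v=[-0.3263]
Step 3: x=[8.9511] v=[-0.4873]
Step 4: x=[8.9188] v=[-0.6456]
Step 5: x=[8.8788] v=[-0.8004]
Step 6: x=[8.8313] v=[-0.9508]
Step 7: x=[8.7765] v=[-1.0960]
Step 8: x=[8.7147] v=[-1.2353]
Step 9: x=[8.6463] v=[-1.3678]
Step 10: x=[8.5717] v=[-1.4929]
Step 11: x=[8.4912] v=[-1.6098]
Step 12: x=[8.4053] v=[-1.7179]
Step 13: x=[8.3145] v=[-1.8167]
Step 14: x=[8.2192] v=[-1.9056]
Step 15: x=[8.1200] v=[-1.9841]
Step 16: x=[8.0174] v=[-2.0517]
Step 17: x=[7.9120] v=[-2.1081]
Step 18: x=[7.8044] v=[-2.1530]
Step 19: x=[7.6951] v=[-2.1862]
Step 20: x=[7.5847] v=[-2.2075]
Step 21: x=[7.4739] v=[-2.2167]
Step 22: x=[7.3632] v=[-2.2139]
Step 23: x=[7.2533] v=[-2.1990]
Step 24: x=[7.1447] v=[-2.1721]
Step 25: x=[7.0380] v=[-2.1333]
Step 26: x=[6.9339] v=[-2.0829]
Step 27: x=[6.8328] v=[-2.0211]
Step 28: x=[6.7354] v=[-1.9483]
Step 29: x=[6.6422] v=[-1.8649]
Step 30: x=[6.5536] v=[-1.7713]
Step 31: x=[6.4702] v=[-1.6681]
Step 32: x=[6.3924] v=[-1.5558]
Step 33: x=[6.3207] v=[-1.4350]
Step 34: x=[6.2554] v=[-1.3064]
Step 35: x=[6.1969] v=[-1.1706]
Step 36: x=[6.1455] v=[-1.0284]
Step 37: x=[6.1015] v=[-0.8806]
Step 38: x=[6.0651] v=[-0.7280]
Step 39: x=[6.0365] v=[-0.5715]
Step 40: x=[6.0159] v=[-0.4118]
Step 41: x=[6.0034] v=[-0.2499]
Step 42: x=[5.9991] v=[-0.0866]
Step 43: x=[6.0030] v=[0.0771]
First v>=0 after going negative at step 43, time=2.1500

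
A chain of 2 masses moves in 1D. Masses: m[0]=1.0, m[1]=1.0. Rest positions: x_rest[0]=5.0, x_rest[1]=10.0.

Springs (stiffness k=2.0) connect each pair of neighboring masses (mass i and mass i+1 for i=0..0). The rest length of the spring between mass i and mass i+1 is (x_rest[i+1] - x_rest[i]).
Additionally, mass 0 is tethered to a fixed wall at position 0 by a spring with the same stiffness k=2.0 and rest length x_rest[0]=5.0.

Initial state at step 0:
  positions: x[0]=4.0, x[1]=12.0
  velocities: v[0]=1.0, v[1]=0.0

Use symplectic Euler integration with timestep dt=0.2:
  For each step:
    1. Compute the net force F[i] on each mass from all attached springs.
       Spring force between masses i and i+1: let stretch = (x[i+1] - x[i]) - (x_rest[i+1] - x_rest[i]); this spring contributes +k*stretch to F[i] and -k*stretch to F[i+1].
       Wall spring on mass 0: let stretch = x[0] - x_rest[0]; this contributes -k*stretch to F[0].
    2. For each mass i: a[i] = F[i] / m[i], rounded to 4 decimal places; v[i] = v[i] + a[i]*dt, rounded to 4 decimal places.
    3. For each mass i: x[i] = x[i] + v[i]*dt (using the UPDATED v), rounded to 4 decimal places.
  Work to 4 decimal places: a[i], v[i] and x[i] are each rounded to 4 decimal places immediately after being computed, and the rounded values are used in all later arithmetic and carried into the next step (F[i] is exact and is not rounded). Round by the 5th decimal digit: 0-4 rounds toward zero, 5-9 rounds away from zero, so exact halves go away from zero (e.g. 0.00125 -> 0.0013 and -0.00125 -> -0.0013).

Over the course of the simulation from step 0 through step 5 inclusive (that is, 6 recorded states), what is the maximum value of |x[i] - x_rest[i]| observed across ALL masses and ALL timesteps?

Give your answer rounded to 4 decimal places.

Step 0: x=[4.0000 12.0000] v=[1.0000 0.0000]
Step 1: x=[4.5200 11.7600] v=[2.6000 -1.2000]
Step 2: x=[5.2576 11.3408] v=[3.6880 -2.0960]
Step 3: x=[6.0612 10.8349] v=[4.0182 -2.5293]
Step 4: x=[6.7618 10.3471] v=[3.5032 -2.4388]
Step 5: x=[7.2083 9.9725] v=[2.2326 -1.8729]
Max displacement = 2.2083

Answer: 2.2083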